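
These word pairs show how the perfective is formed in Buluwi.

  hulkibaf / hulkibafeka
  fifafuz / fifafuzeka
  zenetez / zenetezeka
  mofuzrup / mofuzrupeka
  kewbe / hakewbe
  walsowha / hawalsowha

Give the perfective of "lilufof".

zenetez and kewbe both have last vowel 'e' yet inflect differently (zenetezeka, hakewbe), so the last vowel is not what conditions the rule; whether the stem ends in a vowel or a consonant is.
"lilufof" ends in a consonant. The stems ending in a consonant (hulkibaf → hulkibafeka, fifafuz → fifafuzeka, zenetez → zenetezeka) add -eka.
So lilufof → lilufofeka.

lilufofeka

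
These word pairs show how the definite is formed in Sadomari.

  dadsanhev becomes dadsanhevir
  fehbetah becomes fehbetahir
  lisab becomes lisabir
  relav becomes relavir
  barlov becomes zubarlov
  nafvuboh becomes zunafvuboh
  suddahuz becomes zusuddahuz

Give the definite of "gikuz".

zugikuz

"gikuz" has last vowel 'u'. The one such stem in the data (suddahuz → zusuddahuz) adds the prefix zu-, so the same rule applies.
The other pattern: stems whose last vowel is 'a' or 'e' add -ir.
So gikuz → zugikuz.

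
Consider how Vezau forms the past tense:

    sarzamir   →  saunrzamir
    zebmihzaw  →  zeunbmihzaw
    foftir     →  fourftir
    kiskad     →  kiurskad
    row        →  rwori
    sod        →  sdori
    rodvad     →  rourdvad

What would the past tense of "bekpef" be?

sod and rodvad both end in -d yet inflect differently (sdori, rourdvad), so the final letter is not what conditions the rule; the number of vowels is.
"bekpef" has 2 vowels. The stems with 2 vowels (rodvad → rourdvad, foftir → fourftir, kiskad → kiurskad) insert -ur- after the first vowel.
The other patterns: stems with 1 vowel delete the last vowel and add -ori; stems with 3 vowels insert -un- after the first vowel.
So bekpef → beurkpef.

beurkpef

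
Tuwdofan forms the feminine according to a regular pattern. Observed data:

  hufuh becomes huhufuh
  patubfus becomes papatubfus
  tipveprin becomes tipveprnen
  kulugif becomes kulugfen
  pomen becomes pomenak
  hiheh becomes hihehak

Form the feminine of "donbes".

tipveprin and pomen both end in -n yet inflect differently (tipveprnen, pomenak), so the final letter is not what conditions the rule; the last vowel is.
"donbes" has last vowel 'e'. The stems whose last vowel is 'e' (pomen → pomenak, hiheh → hihehak) add -ak.
So donbes → donbesak.

donbesak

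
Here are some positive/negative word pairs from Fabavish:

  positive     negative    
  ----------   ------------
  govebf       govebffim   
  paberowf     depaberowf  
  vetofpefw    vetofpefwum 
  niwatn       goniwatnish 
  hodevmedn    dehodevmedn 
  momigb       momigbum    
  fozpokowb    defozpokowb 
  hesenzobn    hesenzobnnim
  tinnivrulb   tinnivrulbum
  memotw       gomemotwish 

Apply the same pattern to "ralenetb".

goralenetbish

"ralenetb" has second-to-last letter 't'. The stems whose second-to-last letter is 't' (niwatn → goniwatnish, memotw → gomemotwish) add go- … -ish around the stem.
The other patterns: stems whose second-to-last letter is 'd' or 'w' add the prefix de-; stems whose second-to-last letter is 'b' double the final consonant and add -im; stems whose second-to-last letter is 'f', 'g' or 'l' add -um.
So ralenetb → goralenetbish.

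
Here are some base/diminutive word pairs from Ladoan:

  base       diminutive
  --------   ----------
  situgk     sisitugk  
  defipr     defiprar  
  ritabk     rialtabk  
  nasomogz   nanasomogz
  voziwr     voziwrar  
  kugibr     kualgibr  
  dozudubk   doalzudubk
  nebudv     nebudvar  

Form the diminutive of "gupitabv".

ritabk and situgk both end in -k yet inflect differently (rialtabk, sisitugk), so the final letter is not what conditions the rule; the second-to-last letter is.
"gupitabv" has second-to-last letter 'b'. The stems whose second-to-last letter is 'b' (ritabk → rialtabk, dozudubk → doalzudubk, kugibr → kualgibr) insert -al- after the first vowel.
The other patterns: stems whose second-to-last letter is 'g' repeat the first consonant+vowel as a prefix; stems whose second-to-last letter is 'd', 'p' or 'w' add -ar.
So gupitabv → gualpitabv.

gualpitabv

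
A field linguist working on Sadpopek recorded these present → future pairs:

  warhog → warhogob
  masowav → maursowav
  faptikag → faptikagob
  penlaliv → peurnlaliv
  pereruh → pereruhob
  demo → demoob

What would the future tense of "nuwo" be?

"nuwo" ends in -o. The one such stem in the data (demo → demoob) adds -ob, so the same rule applies.
The other pattern: stems ending in -v insert -ur- after the first vowel.
So nuwo → nuwoob.

nuwoob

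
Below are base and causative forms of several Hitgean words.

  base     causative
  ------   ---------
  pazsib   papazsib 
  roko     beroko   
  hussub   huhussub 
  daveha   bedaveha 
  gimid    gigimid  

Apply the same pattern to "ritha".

"ritha" ends in a vowel. The stems ending in a vowel (daveha → bedaveha, roko → beroko) add the prefix be-.
So ritha → beritha.

beritha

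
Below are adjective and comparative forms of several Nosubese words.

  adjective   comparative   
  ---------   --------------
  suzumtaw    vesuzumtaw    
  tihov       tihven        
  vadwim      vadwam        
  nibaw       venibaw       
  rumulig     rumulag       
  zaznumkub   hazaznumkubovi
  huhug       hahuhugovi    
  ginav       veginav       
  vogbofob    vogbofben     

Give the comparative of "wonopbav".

vewonopbav

vogbofob and zaznumkub both end in -b yet inflect differently (vogbofben, hazaznumkubovi), so the final letter is not what conditions the rule; the last vowel is.
"wonopbav" has last vowel 'a'. The stems whose last vowel is 'a' (suzumtaw → vesuzumtaw, ginav → veginav, nibaw → venibaw) add the prefix ve-.
So wonopbav → vewonopbav.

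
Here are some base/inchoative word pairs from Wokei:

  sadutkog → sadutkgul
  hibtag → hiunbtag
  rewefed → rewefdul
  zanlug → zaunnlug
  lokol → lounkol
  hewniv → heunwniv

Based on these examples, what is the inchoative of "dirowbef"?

hibtag and sadutkog both end in -g yet inflect differently (hiunbtag, sadutkgul), so the final letter is not what conditions the rule; the number of vowels is.
"dirowbef" has 3 vowels. The stems with 3 vowels (rewefed → rewefdul, sadutkog → sadutkgul) delete the last vowel and add -ul.
So dirowbef → dirowbful.

dirowbful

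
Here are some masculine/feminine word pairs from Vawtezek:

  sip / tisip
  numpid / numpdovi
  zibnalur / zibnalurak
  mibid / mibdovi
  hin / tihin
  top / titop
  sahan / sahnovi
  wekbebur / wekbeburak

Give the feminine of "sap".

tisap

"sap" has 1 vowel. The stems with 1 vowel (top → titop, hin → tihin, sip → tisip) add the prefix ti-.
So sap → tisap.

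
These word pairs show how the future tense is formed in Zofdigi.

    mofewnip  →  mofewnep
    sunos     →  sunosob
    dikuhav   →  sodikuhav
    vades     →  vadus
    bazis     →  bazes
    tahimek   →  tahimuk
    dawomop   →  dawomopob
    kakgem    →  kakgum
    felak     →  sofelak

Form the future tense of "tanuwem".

felak and tahimek both end in -k yet inflect differently (sofelak, tahimuk), so the final letter is not what conditions the rule; the last vowel is.
"tanuwem" has last vowel 'e'. The stems whose last vowel is 'e' (kakgem → kakgum, vades → vadus, tahimek → tahimuk) change the last vowel to 'u'.
The other patterns: stems whose last vowel is 'a' add the prefix so-; stems whose last vowel is 'o' add -ob; stems whose last vowel is 'i' change the last vowel to 'e'.
So tanuwem → tanuwum.

tanuwum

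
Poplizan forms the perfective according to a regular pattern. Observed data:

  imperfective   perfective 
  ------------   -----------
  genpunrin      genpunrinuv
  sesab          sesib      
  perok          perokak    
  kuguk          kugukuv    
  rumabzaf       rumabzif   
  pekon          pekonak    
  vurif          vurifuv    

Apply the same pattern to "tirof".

kuguk and perok both end in -k yet inflect differently (kugukuv, perokak), so the final letter is not what conditions the rule; the last vowel is.
"tirof" has last vowel 'o'. The stems whose last vowel is 'o' (perok → perokak, pekon → pekonak) add -ak.
So tirof → tirofak.

tirofak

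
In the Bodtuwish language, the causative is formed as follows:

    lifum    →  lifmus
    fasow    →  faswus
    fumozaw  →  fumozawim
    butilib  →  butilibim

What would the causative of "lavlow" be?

fasow and fumozaw both end in -w yet inflect differently (faswus, fumozawim), so the final letter is not what conditions the rule; the number of vowels is.
"lavlow" has 2 vowels. The stems with 2 vowels (lifum → lifmus, fasow → faswus) delete the last vowel and add -us.
So lavlow → lavlwus.

lavlwus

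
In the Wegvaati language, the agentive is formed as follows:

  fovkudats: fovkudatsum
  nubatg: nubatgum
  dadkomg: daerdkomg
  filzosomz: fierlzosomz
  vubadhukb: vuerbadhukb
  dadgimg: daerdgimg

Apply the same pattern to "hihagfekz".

hierhagfekz

nubatg and dadkomg both end in -g yet inflect differently (nubatgum, daerdkomg), so the final letter is not what conditions the rule; the second-to-last letter is.
"hihagfekz" has second-to-last letter 'k'. The one such stem in the data (vubadhukb → vuerbadhukb) inserts -er- after the first vowel (as do dadkomg, filzosomz), so the same rule applies.
So hihagfekz → hierhagfekz.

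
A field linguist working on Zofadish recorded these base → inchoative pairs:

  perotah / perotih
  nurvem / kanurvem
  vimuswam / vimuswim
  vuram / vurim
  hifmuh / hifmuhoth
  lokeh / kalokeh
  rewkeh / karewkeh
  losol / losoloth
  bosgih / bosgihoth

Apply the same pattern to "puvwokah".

puvwokih

nurvem and vimuswam both end in -m yet inflect differently (kanurvem, vimuswim), so the final letter is not what conditions the rule; the last vowel is.
"puvwokah" has last vowel 'a'. The stems whose last vowel is 'a' (vimuswam → vimuswim, perotah → perotih, vuram → vurim) change the last vowel to 'i'.
The other patterns: stems whose last vowel is 'e' add the prefix ka-; stems whose last vowel is 'i', 'o' or 'u' add -oth.
So puvwokah → puvwokih.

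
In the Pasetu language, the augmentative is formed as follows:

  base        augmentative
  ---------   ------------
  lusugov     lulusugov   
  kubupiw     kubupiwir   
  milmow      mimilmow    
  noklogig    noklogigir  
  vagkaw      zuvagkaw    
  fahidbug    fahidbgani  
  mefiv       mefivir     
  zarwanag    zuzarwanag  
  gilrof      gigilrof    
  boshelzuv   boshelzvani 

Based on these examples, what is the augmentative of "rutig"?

rutigir

lusugov and mefiv both end in -v yet inflect differently (lulusugov, mefivir), so the final letter is not what conditions the rule; the last vowel is.
"rutig" has last vowel 'i'. The stems whose last vowel is 'i' (noklogig → noklogigir, mefiv → mefivir, kubupiw → kubupiwir) add -ir.
So rutig → rutigir.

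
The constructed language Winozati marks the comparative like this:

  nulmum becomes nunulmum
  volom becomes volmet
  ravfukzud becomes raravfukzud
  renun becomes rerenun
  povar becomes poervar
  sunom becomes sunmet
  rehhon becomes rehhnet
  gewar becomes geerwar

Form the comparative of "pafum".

nulmum and volom both end in -m yet inflect differently (nunulmum, volmet), so the final letter is not what conditions the rule; the last vowel is.
"pafum" has last vowel 'u'. The stems whose last vowel is 'u' (renun → rerenun, ravfukzud → raravfukzud, nulmum → nunulmum) repeat the first consonant+vowel as a prefix.
So pafum → papafum.

papafum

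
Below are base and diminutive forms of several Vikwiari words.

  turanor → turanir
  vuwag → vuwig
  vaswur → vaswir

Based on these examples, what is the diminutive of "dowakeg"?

dowakig

Every pair shown (turanor → turanir, vuwag → vuwig, vaswur → vaswir) follows the same rule: change the last vowel to 'i'.
So dowakeg → dowakig.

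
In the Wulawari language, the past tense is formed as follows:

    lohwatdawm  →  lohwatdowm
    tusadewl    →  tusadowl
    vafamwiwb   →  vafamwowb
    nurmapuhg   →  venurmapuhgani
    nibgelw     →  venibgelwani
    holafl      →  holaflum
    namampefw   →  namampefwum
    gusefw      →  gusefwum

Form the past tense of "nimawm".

tusadewl and holafl both end in -l yet inflect differently (tusadowl, holaflum), so the final letter is not what conditions the rule; the second-to-last letter is.
"nimawm" has second-to-last letter 'w'. The stems whose second-to-last letter is 'w' (lohwatdawm → lohwatdowm, tusadewl → tusadowl, vafamwiwb → vafamwowb) change the last vowel to 'o'.
The other patterns: stems whose second-to-last letter is 'h' or 'l' add ve- … -ani around the stem; stems whose second-to-last letter is 'f' add -um.
So nimawm → nimowm.

nimowm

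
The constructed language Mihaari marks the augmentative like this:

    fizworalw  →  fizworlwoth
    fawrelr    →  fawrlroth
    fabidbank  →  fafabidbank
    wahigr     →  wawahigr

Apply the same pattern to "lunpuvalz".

"lunpuvalz" has second-to-last letter 'l'. The stems whose second-to-last letter is 'l' (fizworalw → fizworlwoth, fawrelr → fawrlroth) delete the last vowel and add -oth.
So lunpuvalz → lunpuvlzoth.

lunpuvlzoth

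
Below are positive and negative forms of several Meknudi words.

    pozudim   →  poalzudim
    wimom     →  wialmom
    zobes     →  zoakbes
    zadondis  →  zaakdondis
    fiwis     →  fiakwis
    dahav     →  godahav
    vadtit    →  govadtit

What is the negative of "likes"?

pozudim and zadondis both have last vowel 'i' yet inflect differently (poalzudim, zaakdondis), so the last vowel is not what conditions the rule; the final letter is.
"likes" ends in -s. The stems ending in -s (zobes → zoakbes, zadondis → zaakdondis, fiwis → fiakwis) insert -ak- after the first vowel.
The other patterns: stems ending in -m insert -al- after the first vowel; stems ending in -t or -v add the prefix go-.
So likes → liakkes.

liakkes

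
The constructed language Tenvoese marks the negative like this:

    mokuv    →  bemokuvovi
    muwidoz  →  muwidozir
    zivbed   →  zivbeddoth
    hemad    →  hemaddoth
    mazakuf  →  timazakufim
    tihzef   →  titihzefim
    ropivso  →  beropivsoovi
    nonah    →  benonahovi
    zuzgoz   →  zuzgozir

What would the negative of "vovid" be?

zivbed and tihzef both have last vowel 'e' yet inflect differently (zivbeddoth, titihzefim), so the last vowel is not what conditions the rule; the final letter is.
"vovid" ends in -d. The stems ending in -d (zivbed → zivbeddoth, hemad → hemaddoth) double the final consonant and add -oth.
The other patterns: stems ending in -z add -ir; stems ending in -f add ti- … -im around the stem; stems ending in -h, -o or -v add be- … -ovi around the stem.
So vovid → voviddoth.

voviddoth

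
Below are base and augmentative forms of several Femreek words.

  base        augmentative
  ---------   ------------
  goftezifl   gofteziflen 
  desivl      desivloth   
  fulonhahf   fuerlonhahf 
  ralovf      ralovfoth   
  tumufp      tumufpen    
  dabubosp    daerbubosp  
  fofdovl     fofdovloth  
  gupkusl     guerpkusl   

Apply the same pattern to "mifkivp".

mifkivpoth

fofdovl and goftezifl both end in -l yet inflect differently (fofdovloth, gofteziflen), so the final letter is not what conditions the rule; the second-to-last letter is.
"mifkivp" has second-to-last letter 'v'. The stems whose second-to-last letter is 'v' (fofdovl → fofdovloth, desivl → desivloth, ralovf → ralovfoth) add -oth.
The other patterns: stems whose second-to-last letter is 'f' add -en; stems whose second-to-last letter is 'h' or 's' insert -er- after the first vowel.
So mifkivp → mifkivpoth.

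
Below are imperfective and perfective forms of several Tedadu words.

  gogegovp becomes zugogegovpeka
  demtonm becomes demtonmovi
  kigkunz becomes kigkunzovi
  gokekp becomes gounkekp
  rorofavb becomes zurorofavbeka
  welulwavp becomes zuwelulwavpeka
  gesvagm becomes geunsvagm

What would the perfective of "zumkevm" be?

zuzumkevmeka

"zumkevm" has second-to-last letter 'v'. The stems whose second-to-last letter is 'v' (gogegovp → zugogegovpeka, rorofavb → zurorofavbeka, welulwavp → zuwelulwavpeka) add zu- … -eka around the stem.
The other patterns: stems whose second-to-last letter is 'n' add -ovi; stems whose second-to-last letter is 'g' or 'k' insert -un- after the first vowel.
So zumkevm → zuzumkevmeka.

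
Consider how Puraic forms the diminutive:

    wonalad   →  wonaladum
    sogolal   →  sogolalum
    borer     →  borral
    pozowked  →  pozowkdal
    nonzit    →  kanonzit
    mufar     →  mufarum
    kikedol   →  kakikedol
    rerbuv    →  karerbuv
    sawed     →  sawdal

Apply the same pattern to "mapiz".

kamapiz

wonalad and pozowked both end in -d yet inflect differently (wonaladum, pozowkdal), so the final letter is not what conditions the rule; the last vowel is.
"mapiz" has last vowel 'i'. The one such stem in the data (nonzit → kanonzit) adds the prefix ka-, so the same rule applies.
The other patterns: stems whose last vowel is 'a' add -um; stems whose last vowel is 'e' delete the last vowel and add -al.
So mapiz → kamapiz.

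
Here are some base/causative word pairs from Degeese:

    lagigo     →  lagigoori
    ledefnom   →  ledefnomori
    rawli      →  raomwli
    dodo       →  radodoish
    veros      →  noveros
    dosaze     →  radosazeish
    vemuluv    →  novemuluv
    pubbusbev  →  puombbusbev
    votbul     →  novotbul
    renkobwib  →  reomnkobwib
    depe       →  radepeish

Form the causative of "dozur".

radozurish

dodo and lagigo both end in -o yet inflect differently (radodoish, lagigoori), so the final letter is not what conditions the rule; the first letter is.
"dozur" begins with d-. The stems beginning with d- (depe → radepeish, dodo → radodoish, dosaze → radosazeish) add ra- … -ish around the stem.
The other patterns: stems beginning with l- add -ori; stems beginning with v- add the prefix no-; stems beginning with p- or r- insert -om- after the first vowel.
So dozur → radozurish.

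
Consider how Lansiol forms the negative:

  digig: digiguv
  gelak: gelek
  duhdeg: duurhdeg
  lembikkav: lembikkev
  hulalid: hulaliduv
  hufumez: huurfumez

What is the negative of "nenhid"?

duhdeg and digig both end in -g yet inflect differently (duurhdeg, digiguv), so the final letter is not what conditions the rule; the last vowel is.
"nenhid" has last vowel 'i'. The stems whose last vowel is 'i' (digig → digiguv, hulalid → hulaliduv) add -uv.
So nenhid → nenhiduv.

nenhiduv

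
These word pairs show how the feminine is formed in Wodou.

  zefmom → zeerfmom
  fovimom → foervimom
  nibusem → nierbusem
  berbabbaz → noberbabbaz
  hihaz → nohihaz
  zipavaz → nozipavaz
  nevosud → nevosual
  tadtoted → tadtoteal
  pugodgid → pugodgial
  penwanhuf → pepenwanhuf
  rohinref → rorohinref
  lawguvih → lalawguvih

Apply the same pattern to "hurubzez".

nohurubzez

nibusem and tadtoted both have last vowel 'e' yet inflect differently (nierbusem, tadtoteal), so the last vowel is not what conditions the rule; the final letter is.
"hurubzez" ends in -z. The stems ending in -z (berbabbaz → noberbabbaz, hihaz → nohihaz, zipavaz → nozipavaz) add the prefix no-.
The other patterns: stems ending in -m insert -er- after the first vowel; stems ending in -d drop the final letter and add -al; stems ending in -f or -h repeat the first consonant+vowel as a prefix.
So hurubzez → nohurubzez.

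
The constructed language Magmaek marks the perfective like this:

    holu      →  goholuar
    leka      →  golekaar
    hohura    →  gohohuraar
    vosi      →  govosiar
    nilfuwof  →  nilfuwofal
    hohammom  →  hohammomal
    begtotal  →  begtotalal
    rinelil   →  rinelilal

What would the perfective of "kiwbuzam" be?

leka and begtotal both have last vowel 'a' yet inflect differently (golekaar, begtotalal), so the last vowel is not what conditions the rule; whether the stem ends in a vowel or a consonant is.
"kiwbuzam" ends in a consonant. The stems ending in a consonant (nilfuwof → nilfuwofal, hohammom → hohammomal, begtotal → begtotalal) add -al.
So kiwbuzam → kiwbuzamal.

kiwbuzamal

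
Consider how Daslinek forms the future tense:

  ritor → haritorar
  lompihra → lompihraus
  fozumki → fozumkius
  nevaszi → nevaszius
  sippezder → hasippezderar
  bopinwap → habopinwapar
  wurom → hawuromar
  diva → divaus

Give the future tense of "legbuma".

diva and bopinwap both have last vowel 'a' yet inflect differently (divaus, habopinwapar), so the last vowel is not what conditions the rule; whether the stem ends in a vowel or a consonant is.
"legbuma" ends in a vowel. The stems ending in a vowel (diva → divaus, nevaszi → nevaszius, fozumki → fozumkius) add -us.
So legbuma → legbumaus.

legbumaus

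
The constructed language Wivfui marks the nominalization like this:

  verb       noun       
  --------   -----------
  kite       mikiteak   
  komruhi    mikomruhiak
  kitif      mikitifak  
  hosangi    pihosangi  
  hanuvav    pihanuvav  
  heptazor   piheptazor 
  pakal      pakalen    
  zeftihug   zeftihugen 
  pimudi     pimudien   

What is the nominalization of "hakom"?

pihakom

komruhi and hosangi both end in -i yet inflect differently (mikomruhiak, pihosangi), so the final letter is not what conditions the rule; the first letter is.
"hakom" begins with h-. The stems beginning with h- (hosangi → pihosangi, hanuvav → pihanuvav, heptazor → piheptazor) add the prefix pi-.
So hakom → pihakom.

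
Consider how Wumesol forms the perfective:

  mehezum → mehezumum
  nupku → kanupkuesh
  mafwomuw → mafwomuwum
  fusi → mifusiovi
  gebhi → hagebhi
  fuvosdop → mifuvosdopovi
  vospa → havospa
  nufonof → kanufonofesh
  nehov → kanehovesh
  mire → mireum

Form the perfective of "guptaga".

fusi and gebhi both end in -i yet inflect differently (mifusiovi, hagebhi), so the final letter is not what conditions the rule; the first letter is.
"guptaga" begins with g-. The one such stem in the data (gebhi → hagebhi) adds the prefix ha-, so the same rule applies.
The other patterns: stems beginning with n- add ka- … -esh around the stem; stems beginning with m- add -um; stems beginning with f- add mi- … -ovi around the stem.
So guptaga → haguptaga.

haguptaga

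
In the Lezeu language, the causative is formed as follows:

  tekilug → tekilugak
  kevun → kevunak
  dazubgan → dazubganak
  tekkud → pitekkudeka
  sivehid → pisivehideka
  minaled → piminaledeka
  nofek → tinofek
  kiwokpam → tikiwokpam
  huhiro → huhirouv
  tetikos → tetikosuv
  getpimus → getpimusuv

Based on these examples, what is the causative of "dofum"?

tidofum

tekilug and tekkud both have last vowel 'u' yet inflect differently (tekilugak, pitekkudeka), so the last vowel is not what conditions the rule; the final letter is.
"dofum" ends in -m. The one such stem in the data (kiwokpam → tikiwokpam) adds the prefix ti-, so the same rule applies.
So dofum → tidofum.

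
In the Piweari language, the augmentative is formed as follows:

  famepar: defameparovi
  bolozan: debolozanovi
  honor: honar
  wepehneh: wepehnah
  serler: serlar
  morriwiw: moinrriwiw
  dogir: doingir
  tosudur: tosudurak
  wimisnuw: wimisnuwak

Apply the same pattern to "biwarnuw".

famepar and honor both end in -r yet inflect differently (defameparovi, honar), so the final letter is not what conditions the rule; the last vowel is.
"biwarnuw" has last vowel 'u'. The stems whose last vowel is 'u' (tosudur → tosudurak, wimisnuw → wimisnuwak) add -ak.
So biwarnuw → biwarnuwak.

biwarnuwak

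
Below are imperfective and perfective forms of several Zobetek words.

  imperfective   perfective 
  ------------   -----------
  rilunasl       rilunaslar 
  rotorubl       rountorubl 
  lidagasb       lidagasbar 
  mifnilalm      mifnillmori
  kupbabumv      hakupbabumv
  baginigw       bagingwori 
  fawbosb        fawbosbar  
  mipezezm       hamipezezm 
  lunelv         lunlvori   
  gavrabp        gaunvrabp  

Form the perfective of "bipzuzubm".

rilunasl and rotorubl both end in -l yet inflect differently (rilunaslar, rountorubl), so the final letter is not what conditions the rule; the second-to-last letter is.
"bipzuzubm" has second-to-last letter 'b'. The stems whose second-to-last letter is 'b' (rotorubl → rountorubl, gavrabp → gaunvrabp) insert -un- after the first vowel.
So bipzuzubm → biunpzuzubm.

biunpzuzubm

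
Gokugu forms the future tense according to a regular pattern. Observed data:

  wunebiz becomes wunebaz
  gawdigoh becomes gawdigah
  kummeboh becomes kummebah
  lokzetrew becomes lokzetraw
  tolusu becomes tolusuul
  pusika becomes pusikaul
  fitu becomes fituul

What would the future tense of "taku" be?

takuul

"taku" ends in a vowel. The stems ending in a vowel (tolusu → tolusuul, pusika → pusikaul, fitu → fituul) add -ul.
The other pattern: stems ending in a consonant change the last vowel to 'a'.
So taku → takuul.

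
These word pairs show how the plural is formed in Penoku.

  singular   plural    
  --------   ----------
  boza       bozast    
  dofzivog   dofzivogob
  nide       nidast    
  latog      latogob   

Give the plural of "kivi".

kivast

latog and boza both have 2 vowels yet inflect differently (latogob, bozast), so the number of vowels is not what conditions the rule; whether the stem ends in a vowel or a consonant is.
"kivi" ends in a vowel. The stems ending in a vowel (boza → bozast, nide → nidast) drop the final letter and add -ast.
The other pattern: stems ending in a consonant add -ob.
So kivi → kivast.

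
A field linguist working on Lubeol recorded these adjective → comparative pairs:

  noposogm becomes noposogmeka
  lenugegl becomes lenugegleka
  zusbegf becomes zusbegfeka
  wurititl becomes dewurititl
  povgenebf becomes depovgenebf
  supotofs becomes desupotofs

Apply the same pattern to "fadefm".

defadefm

lenugegl and wurititl both end in -l yet inflect differently (lenugegleka, dewurititl), so the final letter is not what conditions the rule; the second-to-last letter is.
"fadefm" has second-to-last letter 'f'. The one such stem in the data (supotofs → desupotofs) adds the prefix de-, so the same rule applies.
So fadefm → defadefm.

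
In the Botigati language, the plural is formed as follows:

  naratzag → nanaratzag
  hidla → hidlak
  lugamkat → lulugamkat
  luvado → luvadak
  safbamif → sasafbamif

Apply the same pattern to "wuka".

wukak

lugamkat and hidla both have last vowel 'a' yet inflect differently (lulugamkat, hidlak), so the last vowel is not what conditions the rule; whether the stem ends in a vowel or a consonant is.
"wuka" ends in a vowel. The stems ending in a vowel (luvado → luvadak, hidla → hidlak) drop the final letter and add -ak.
The other pattern: stems ending in a consonant repeat the first consonant+vowel as a prefix.
So wuka → wukak.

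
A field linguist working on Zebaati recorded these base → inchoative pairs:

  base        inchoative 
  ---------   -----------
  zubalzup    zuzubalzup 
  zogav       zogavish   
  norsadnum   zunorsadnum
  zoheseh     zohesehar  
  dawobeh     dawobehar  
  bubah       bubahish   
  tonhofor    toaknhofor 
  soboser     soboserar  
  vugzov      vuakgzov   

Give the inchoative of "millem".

millemar

soboser and tonhofor both end in -r yet inflect differently (soboserar, toaknhofor), so the final letter is not what conditions the rule; the last vowel is.
"millem" has last vowel 'e'. The stems whose last vowel is 'e' (soboser → soboserar, zoheseh → zohesehar, dawobeh → dawobehar) add -ar.
So millem → millemar.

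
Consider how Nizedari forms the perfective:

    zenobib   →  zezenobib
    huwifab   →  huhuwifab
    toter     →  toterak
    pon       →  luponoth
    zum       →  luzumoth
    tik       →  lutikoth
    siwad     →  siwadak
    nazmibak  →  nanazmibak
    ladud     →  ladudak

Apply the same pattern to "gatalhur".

gagatalhur

tik and nazmibak both end in -k yet inflect differently (lutikoth, nanazmibak), so the final letter is not what conditions the rule; the number of vowels is.
"gatalhur" has 3 vowels. The stems with 3 vowels (huwifab → huhuwifab, zenobib → zezenobib, nazmibak → nanazmibak) repeat the first consonant+vowel as a prefix.
So gatalhur → gagatalhur.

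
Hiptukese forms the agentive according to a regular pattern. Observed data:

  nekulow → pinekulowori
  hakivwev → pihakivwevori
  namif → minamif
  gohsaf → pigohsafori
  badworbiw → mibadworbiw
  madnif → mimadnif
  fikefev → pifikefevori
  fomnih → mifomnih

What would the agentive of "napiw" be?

minapiw

"napiw" has last vowel 'i'. The stems whose last vowel is 'i' (namif → minamif, fomnih → mifomnih, madnif → mimadnif) add the prefix mi-.
So napiw → minapiw.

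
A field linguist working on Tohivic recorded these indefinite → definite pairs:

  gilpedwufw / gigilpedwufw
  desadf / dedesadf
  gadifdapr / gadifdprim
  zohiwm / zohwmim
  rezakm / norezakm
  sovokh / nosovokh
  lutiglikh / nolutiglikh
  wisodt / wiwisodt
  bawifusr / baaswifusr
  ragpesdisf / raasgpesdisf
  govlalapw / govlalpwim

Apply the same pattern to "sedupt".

"sedupt" has second-to-last letter 'p'. The stems whose second-to-last letter is 'p' (govlalapw → govlalpwim, gadifdapr → gadifdprim) delete the last vowel and add -im.
The other patterns: stems whose second-to-last letter is 'd' or 'f' repeat the first consonant+vowel as a prefix; stems whose second-to-last letter is 's' insert -as- after the first vowel; stems whose second-to-last letter is 'k' add the prefix no-.
So sedupt → sedptim.

sedptim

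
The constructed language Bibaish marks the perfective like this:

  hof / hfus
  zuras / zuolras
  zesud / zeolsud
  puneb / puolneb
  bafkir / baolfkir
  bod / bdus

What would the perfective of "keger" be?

zesud and bod both end in -d yet inflect differently (zeolsud, bdus), so the final letter is not what conditions the rule; the number of vowels is.
"keger" has 2 vowels. The stems with 2 vowels (zesud → zeolsud, zuras → zuolras, puneb → puolneb) insert -ol- after the first vowel.
The other pattern: stems with 1 vowel delete the last vowel and add -us.
So keger → keolger.

keolger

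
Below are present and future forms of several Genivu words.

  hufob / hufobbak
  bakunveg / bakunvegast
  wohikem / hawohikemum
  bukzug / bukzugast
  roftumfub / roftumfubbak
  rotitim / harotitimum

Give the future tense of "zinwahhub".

zinwahhubbak

bakunveg and wohikem both have last vowel 'e' yet inflect differently (bakunvegast, hawohikemum), so the last vowel is not what conditions the rule; the final letter is.
"zinwahhub" ends in -b. The stems ending in -b (hufob → hufobbak, roftumfub → roftumfubbak) double the final consonant and add -ak.
The other patterns: stems ending in -g add -ast; stems ending in -m add ha- … -um around the stem.
So zinwahhub → zinwahhubbak.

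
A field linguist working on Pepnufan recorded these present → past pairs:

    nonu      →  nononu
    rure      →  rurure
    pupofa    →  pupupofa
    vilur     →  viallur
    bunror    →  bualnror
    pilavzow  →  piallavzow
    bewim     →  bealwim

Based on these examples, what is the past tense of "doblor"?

nonu and vilur both have last vowel 'u' yet inflect differently (nononu, viallur), so the last vowel is not what conditions the rule; whether the stem ends in a vowel or a consonant is.
"doblor" ends in a consonant. The stems ending in a consonant (vilur → viallur, bunror → bualnror, pilavzow → piallavzow) insert -al- after the first vowel.
The other pattern: stems ending in a vowel repeat the first consonant+vowel as a prefix.
So doblor → doalblor.

doalblor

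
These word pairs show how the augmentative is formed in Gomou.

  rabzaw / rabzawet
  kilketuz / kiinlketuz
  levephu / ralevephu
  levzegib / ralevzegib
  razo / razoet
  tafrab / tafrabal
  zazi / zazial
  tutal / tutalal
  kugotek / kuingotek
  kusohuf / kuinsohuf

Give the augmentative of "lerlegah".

levzegib and tafrab both end in -b yet inflect differently (ralevzegib, tafrabal), so the final letter is not what conditions the rule; the first letter is.
"lerlegah" begins with l-. The stems beginning with l- (levzegib → ralevzegib, levephu → ralevephu) add the prefix ra-.
The other patterns: stems beginning with r- add -et; stems beginning with k- insert -in- after the first vowel; stems beginning with t- or z- add -al.
So lerlegah → ralerlegah.

ralerlegah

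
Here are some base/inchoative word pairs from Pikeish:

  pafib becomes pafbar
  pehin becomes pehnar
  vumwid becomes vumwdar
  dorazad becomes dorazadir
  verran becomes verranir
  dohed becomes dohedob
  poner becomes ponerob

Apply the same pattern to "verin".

vumwid and dorazad both end in -d yet inflect differently (vumwdar, dorazadir), so the final letter is not what conditions the rule; the last vowel is.
"verin" has last vowel 'i'. The stems whose last vowel is 'i' (pafib → pafbar, pehin → pehnar, vumwid → vumwdar) delete the last vowel and add -ar.
The other patterns: stems whose last vowel is 'a' add -ir; stems whose last vowel is 'e' add -ob.
So verin → vernar.

vernar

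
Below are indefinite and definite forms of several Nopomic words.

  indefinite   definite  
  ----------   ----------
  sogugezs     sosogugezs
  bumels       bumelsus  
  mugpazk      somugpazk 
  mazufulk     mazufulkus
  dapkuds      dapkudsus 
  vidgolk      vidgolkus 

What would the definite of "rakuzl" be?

sogugezs and bumels both end in -s yet inflect differently (sosogugezs, bumelsus), so the final letter is not what conditions the rule; the second-to-last letter is.
"rakuzl" has second-to-last letter 'z'. The stems whose second-to-last letter is 'z' (sogugezs → sosogugezs, mugpazk → somugpazk) add the prefix so-.
The other pattern: stems whose second-to-last letter is 'd' or 'l' add -us.
So rakuzl → sorakuzl.

sorakuzl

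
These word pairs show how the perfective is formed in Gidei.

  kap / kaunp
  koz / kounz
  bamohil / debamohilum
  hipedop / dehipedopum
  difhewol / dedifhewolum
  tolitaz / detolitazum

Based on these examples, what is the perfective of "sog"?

"sog" has 1 vowel. The stems with 1 vowel (kap → kaunp, koz → kounz) insert -un- after the first vowel.
The other pattern: stems with 3 vowels add de- … -um around the stem.
So sog → soung.

soung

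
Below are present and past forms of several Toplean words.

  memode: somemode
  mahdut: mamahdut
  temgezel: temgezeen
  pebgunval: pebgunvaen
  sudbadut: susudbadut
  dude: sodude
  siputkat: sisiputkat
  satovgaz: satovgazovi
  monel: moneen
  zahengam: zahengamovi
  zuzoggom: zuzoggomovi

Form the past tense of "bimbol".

"bimbol" ends in -l. The stems ending in -l (temgezel → temgezeen, monel → moneen, pebgunval → pebgunvaen) drop the final letter and add -en.
So bimbol → bimboen.

bimboen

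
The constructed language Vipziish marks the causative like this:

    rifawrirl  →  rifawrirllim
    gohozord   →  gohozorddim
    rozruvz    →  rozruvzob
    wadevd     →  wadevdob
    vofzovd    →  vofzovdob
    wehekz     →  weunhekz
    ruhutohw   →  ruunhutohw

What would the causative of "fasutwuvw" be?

gohozord and wadevd both end in -d yet inflect differently (gohozorddim, wadevdob), so the final letter is not what conditions the rule; the second-to-last letter is.
"fasutwuvw" has second-to-last letter 'v'. The stems whose second-to-last letter is 'v' (rozruvz → rozruvzob, wadevd → wadevdob, vofzovd → vofzovdob) add -ob.
So fasutwuvw → fasutwuvwob.

fasutwuvwob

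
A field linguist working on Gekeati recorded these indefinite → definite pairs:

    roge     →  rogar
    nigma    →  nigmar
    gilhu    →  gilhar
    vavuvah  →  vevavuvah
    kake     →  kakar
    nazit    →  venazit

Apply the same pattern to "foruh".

vavuvah and nigma both have last vowel 'a' yet inflect differently (vevavuvah, nigmar), so the last vowel is not what conditions the rule; whether the stem ends in a vowel or a consonant is.
"foruh" ends in a consonant. The stems ending in a consonant (vavuvah → vevavuvah, nazit → venazit) add the prefix ve-.
The other pattern: stems ending in a vowel drop the final letter and add -ar.
So foruh → veforuh.

veforuh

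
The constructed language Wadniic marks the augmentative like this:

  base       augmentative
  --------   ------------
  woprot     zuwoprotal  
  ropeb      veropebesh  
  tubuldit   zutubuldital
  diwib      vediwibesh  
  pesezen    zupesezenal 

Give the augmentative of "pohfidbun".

zupohfidbunal

diwib and tubuldit both have last vowel 'i' yet inflect differently (vediwibesh, zutubuldital), so the last vowel is not what conditions the rule; the final letter is.
"pohfidbun" ends in -n. The one such stem in the data (pesezen → zupesezenal) adds zu- … -al around the stem, so the same rule applies.
So pohfidbun → zupohfidbunal.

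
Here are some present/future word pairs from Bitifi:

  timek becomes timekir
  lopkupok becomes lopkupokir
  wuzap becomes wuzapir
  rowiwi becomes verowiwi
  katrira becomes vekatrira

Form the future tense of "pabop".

wuzap and katrira both have last vowel 'a' yet inflect differently (wuzapir, vekatrira), so the last vowel is not what conditions the rule; whether the stem ends in a vowel or a consonant is.
"pabop" ends in a consonant. The stems ending in a consonant (timek → timekir, lopkupok → lopkupokir, wuzap → wuzapir) add -ir.
So pabop → pabopir.

pabopir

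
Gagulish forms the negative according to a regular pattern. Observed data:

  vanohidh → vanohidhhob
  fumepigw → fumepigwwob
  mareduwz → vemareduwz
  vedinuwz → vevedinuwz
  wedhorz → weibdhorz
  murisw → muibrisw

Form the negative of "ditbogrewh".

mareduwz and wedhorz both end in -z yet inflect differently (vemareduwz, weibdhorz), so the final letter is not what conditions the rule; the second-to-last letter is.
"ditbogrewh" has second-to-last letter 'w'. The stems whose second-to-last letter is 'w' (mareduwz → vemareduwz, vedinuwz → vevedinuwz) add the prefix ve-.
The other patterns: stems whose second-to-last letter is 'd' or 'g' double the final consonant and add -ob; stems whose second-to-last letter is 'r' or 's' insert -ib- after the first vowel.
So ditbogrewh → veditbogrewh.

veditbogrewh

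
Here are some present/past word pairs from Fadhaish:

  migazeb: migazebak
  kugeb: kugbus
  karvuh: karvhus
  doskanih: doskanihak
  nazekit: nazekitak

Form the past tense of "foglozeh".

doskanih and karvuh both end in -h yet inflect differently (doskanihak, karvhus), so the final letter is not what conditions the rule; the number of vowels is.
"foglozeh" has 3 vowels. The stems with 3 vowels (migazeb → migazebak, doskanih → doskanihak, nazekit → nazekitak) add -ak.
The other pattern: stems with 2 vowels delete the last vowel and add -us.
So foglozeh → foglozehak.

foglozehak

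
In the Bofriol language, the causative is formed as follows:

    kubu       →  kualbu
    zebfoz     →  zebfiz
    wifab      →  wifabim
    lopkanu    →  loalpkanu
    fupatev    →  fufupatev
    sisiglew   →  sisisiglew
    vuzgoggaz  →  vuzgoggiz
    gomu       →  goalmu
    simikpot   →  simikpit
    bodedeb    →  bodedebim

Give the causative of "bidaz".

"bidaz" ends in -z. The stems ending in -z (vuzgoggaz → vuzgoggiz, zebfoz → zebfiz) change the last vowel to 'i'.
So bidaz → bidiz.

bidiz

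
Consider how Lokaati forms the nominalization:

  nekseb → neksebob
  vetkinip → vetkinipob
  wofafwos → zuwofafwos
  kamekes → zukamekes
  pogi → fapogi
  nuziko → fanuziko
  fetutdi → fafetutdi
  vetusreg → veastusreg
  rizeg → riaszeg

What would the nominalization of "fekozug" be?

"fekozug" ends in -g. The stems ending in -g (vetusreg → veastusreg, rizeg → riaszeg) insert -as- after the first vowel.
So fekozug → feaskozug.

feaskozug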